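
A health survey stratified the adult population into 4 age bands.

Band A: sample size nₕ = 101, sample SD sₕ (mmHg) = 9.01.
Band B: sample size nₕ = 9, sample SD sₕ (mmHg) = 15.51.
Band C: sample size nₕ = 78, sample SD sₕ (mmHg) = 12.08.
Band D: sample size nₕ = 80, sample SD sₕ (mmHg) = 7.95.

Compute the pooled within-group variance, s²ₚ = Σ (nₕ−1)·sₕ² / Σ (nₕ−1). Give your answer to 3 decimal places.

99.514

A: (101−1)·9.01² = 100·81.1801 = 8118.01
B: (9−1)·15.51² = 8·240.5601 = 1924.4808
C: (78−1)·12.08² = 77·145.9264 = 11236.3328
D: (80−1)·7.95² = 79·63.2025 = 4992.9975
Numerator = 26271.8211; denominator = Σ(nₕ−1) = 264.
s²ₚ = 26271.8211/264 = 99.51447... → 99.514.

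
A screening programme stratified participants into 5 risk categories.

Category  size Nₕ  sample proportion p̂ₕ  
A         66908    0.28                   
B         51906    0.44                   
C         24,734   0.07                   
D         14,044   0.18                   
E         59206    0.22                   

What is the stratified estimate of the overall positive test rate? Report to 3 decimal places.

0.271

Wₕ = Nₕ/N with N = 216798: 0.3086, 0.2394, 0.1141, 0.0648, 0.2731.
p̂_st = 0.3086·0.28 + 0.2394·0.44 + 0.1141·0.07 + 0.0648·0.18 + 0.2731·0.22 ≈ 0.27149... → 0.271.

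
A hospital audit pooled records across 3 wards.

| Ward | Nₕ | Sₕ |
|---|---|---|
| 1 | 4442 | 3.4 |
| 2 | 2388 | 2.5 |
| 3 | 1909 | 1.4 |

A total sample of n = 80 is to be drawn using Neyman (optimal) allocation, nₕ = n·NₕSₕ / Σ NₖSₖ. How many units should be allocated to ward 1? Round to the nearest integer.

51

1: NₕSₕ = 4442·3.4 = 15102.8
2: NₕSₕ = 2388·2.5 = 5970
3: NₕSₕ = 1909·1.4 = 2672.6
Σ NₕSₕ = 23745.4.
n_1 = 80·15102.8/23745.4 = 50.882... → 51.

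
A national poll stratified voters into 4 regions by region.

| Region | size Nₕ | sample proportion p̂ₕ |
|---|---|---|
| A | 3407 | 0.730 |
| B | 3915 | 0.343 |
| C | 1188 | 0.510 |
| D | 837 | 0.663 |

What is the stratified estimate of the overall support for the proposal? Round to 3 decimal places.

Wₕ = Nₕ/N with N = 9347: 0.3645, 0.4189, 0.1271, 0.0895.
p̂_st = 0.3645·0.730 + 0.4189·0.343 + 0.1271·0.510 + 0.0895·0.663 ≈ 0.53394... → 0.534.

0.534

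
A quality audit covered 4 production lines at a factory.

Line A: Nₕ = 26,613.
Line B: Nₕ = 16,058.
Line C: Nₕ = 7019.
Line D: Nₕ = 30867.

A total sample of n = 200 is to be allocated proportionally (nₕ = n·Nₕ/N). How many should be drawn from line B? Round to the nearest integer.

40

N = 26613 + 16058 + 7019 + 30867 = 80557.
n_B = 200·16058/80557 = 39.867... → 40.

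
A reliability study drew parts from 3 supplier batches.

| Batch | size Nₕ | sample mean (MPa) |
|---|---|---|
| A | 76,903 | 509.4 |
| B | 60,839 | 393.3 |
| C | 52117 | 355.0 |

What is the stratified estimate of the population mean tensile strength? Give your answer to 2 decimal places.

x̄_st = (Σ Nₕx̄ₕ) / (Σ Nₕ) = (76903·509.4 + 60839·393.3 + 52117·355.0) / 189859
= 81603901.9 / 189859 = 429.8132... → 429.81.

429.81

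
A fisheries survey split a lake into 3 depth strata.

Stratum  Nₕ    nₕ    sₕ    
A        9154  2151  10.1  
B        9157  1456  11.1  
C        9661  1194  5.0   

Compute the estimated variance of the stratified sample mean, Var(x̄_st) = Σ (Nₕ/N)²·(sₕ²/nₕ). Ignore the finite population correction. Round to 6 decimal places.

0.016645

N = 27972. Term for each stratum: Wₕ²sₕ²/nₕ.
Var(x̄_st) = 0.005078987 + 0.009068678 + 0.002497657 = 0.016645322 → 0.016645.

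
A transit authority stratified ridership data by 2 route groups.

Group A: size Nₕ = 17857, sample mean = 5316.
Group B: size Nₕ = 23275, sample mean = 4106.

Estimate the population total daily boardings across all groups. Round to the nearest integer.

190494962

Estimate total by summing Nₕ·x̄ₕ over strata.
17857·5316 + 23275·4106 = 94927812 + 95567150 = 190494962.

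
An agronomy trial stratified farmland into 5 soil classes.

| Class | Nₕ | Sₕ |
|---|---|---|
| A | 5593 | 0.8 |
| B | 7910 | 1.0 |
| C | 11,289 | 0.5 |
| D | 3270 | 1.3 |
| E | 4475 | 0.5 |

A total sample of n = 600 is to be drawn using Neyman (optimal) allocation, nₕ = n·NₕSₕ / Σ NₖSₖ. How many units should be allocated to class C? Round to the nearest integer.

Σ NₕSₕ = 5593·0.8 + 7910·1.0 + 11289·0.5 + 3270·1.3 + 4475·0.5 = 24517.4.
Share for C: 5644.5/24517.4 = 0.23022.
n_C = 600 × 0.23022 = 138.135... → 138.

138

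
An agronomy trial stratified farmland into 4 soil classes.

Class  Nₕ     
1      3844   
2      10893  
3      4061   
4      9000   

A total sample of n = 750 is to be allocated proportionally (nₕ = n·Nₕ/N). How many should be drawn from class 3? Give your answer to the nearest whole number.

110

N = 3844 + 10893 + 4061 + 9000 = 27798.
n_3 = 750·4061/27798 = 109.567... → 110.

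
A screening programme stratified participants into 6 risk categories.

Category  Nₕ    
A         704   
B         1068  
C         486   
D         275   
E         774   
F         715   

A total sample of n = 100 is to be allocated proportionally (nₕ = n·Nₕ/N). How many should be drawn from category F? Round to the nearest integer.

N = 704 + 1068 + 486 + 275 + 774 + 715 = 4022.
n_F = 100·715/4022 = 17.777... → 18.

18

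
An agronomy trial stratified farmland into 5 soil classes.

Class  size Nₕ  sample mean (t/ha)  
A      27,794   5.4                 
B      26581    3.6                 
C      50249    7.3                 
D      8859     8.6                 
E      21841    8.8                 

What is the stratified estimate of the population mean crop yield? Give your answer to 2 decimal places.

N = 135324; weights Wₕ = Nₕ/N = (0.2054, 0.1964, 0.3713, 0.0655, 0.1614).
x̄_st = Σ Wₕ·x̄ₕ = 0.2054·5.4 + 0.1964·3.6 + 0.3713·7.3 + 0.0655·8.6 + 0.1614·8.8 ≈ 6.5102...
→ 6.51.

6.51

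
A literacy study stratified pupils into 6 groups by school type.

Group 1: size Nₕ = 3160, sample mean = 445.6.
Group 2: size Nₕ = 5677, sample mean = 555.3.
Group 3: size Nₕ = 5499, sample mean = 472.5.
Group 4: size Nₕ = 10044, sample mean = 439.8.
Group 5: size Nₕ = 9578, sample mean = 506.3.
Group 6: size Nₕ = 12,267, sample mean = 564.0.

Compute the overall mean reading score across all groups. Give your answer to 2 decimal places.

N = 46225; weights Wₕ = Nₕ/N = (0.0684, 0.1228, 0.1190, 0.2173, 0.2072, 0.2654).
x̄_st = Σ Wₕ·x̄ₕ = 0.0684·445.6 + 0.1228·555.3 + 0.1190·472.5 + 0.2173·439.8 + 0.2072·506.3 + 0.2654·564.0 ≈ 505.0101...
→ 505.01.

505.01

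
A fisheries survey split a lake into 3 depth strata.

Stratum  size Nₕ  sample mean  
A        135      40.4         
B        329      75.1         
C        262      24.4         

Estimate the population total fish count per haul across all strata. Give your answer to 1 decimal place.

36554.7

A: 135·40.4 = 5454
B: 329·75.1 = 24707.9
C: 262·24.4 = 6392.8
τ̂ = Σ Nₕx̄ₕ = 36554.7.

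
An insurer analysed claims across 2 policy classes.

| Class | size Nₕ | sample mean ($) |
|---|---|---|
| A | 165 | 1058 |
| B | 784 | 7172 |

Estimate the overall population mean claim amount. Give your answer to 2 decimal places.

6108.98

N = 165 + 784 = 949.
Overall mean = Σ (Nₕ/N)·x̄ₕ — weight by population share, not a simple average.
Σ Nₕx̄ₕ = 165·1058 + 784·7172 = 174570 + 5622848 = 5797418.
Divide by N: 5797418 / 949 = 6108.9758... → 6108.98.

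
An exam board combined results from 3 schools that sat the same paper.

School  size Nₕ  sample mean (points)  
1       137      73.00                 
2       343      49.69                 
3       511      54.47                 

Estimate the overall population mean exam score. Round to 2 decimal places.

N = 137 + 343 + 511 = 991.
Weight each subgroup mean by Nₕ/N and sum.
Σ Nₕx̄ₕ = 137·73.00 + 343·49.69 + 511·54.47 = 10001 + 17043.67 + 27834.17 = 54878.84.
Divide by N: 54878.84 / 991 = 55.3772... → 55.38.

55.38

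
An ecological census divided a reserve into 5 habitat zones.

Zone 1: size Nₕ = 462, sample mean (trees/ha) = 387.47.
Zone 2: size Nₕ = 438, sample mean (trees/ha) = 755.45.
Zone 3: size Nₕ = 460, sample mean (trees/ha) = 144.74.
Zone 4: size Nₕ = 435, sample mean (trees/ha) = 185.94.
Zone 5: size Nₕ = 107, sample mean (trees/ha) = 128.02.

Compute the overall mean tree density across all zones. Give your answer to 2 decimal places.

N = 1902; weights Wₕ = Nₕ/N = (0.2429, 0.2303, 0.2419, 0.2287, 0.0563).
x̄_st = Σ Wₕ·x̄ₕ = 0.2429·387.47 + 0.2303·755.45 + 0.2419·144.74 + 0.2287·185.94 + 0.0563·128.02 ≈ 352.8184...
→ 352.82.

352.82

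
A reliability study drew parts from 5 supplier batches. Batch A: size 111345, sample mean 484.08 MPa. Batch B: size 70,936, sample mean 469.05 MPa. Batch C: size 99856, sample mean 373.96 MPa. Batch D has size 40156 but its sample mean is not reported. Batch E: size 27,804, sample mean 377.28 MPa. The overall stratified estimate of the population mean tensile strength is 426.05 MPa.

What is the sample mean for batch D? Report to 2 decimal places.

Σ Nₕx̄ₕ = N·μ, so 40156·x̄_D = 350097·426.05 − (111345·484.08 + 70936·469.05 + 99856·373.96 + 27804·377.28).
= 149158826.85 − 135004461.28 = 14154365.57.
x̄_D = 14154365.57 / 40156 = 352.4844... → 352.48.

352.48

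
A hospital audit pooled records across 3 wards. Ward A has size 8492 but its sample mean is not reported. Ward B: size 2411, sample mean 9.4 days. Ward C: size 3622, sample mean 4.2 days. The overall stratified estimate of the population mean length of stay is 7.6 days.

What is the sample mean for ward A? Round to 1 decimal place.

N = 8492 + 2411 + 3622 = 14525.
Overall total = μ·N = 7.6·14525 = 110390.
Subtract the known strata: 2411·9.4 + 3622·4.2 = 37875.8.
Remaining total for ward A: 110390 − 37875.8 = 72514.2.
Divide by its size: 72514.2 / 8492 = 8.539... → 8.5.

8.5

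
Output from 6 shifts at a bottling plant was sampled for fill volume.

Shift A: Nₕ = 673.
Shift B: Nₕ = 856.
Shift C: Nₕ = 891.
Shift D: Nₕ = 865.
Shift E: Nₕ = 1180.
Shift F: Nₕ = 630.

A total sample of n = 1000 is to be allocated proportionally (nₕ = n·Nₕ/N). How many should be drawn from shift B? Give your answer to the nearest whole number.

Share of shift B = 856/5095 = 0.16801.
Allocate 1000 × 0.16801 = 168.008... → 168.

168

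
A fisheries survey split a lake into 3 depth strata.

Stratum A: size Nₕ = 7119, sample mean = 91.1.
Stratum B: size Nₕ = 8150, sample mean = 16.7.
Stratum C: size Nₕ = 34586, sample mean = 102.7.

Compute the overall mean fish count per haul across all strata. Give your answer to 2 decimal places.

86.98

N = 49855; weights Wₕ = Nₕ/N = (0.1428, 0.1635, 0.6937).
x̄_st = Σ Wₕ·x̄ₕ = 0.1428·91.1 + 0.1635·16.7 + 0.6937·102.7 ≈ 86.9848...
→ 86.98.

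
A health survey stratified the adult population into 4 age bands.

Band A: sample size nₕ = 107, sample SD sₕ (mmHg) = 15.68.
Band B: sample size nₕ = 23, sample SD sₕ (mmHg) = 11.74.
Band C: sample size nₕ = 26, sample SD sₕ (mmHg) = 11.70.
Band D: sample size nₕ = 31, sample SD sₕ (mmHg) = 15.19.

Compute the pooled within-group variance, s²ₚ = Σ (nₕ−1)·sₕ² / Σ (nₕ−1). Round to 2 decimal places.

Degrees of freedom: 106 + 22 + 25 + 30 = 183.
Σ(nₕ−1)sₕ² = 106·245.8624 + 22·137.8276 + 25·136.89 + 30·230.7361 = 39437.9546.
s²ₚ = 39437.9546 / 183 = 215.5079... → 215.51.

215.51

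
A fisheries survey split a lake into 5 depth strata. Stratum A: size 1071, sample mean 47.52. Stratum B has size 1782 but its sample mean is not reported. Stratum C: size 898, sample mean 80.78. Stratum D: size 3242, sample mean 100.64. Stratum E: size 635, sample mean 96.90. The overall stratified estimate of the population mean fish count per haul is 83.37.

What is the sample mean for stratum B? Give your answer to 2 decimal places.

69.98

N = 1071 + 1782 + 898 + 3242 + 635 = 7628.
Overall total = μ·N = 83.37·7628 = 635946.36.
Subtract the known strata: 1071·47.52 + 898·80.78 + 3242·100.64 + 635·96.90 = 511240.74.
Remaining total for stratum B: 635946.36 − 511240.74 = 124705.62.
Divide by its size: 124705.62 / 1782 = 69.9807... → 69.98.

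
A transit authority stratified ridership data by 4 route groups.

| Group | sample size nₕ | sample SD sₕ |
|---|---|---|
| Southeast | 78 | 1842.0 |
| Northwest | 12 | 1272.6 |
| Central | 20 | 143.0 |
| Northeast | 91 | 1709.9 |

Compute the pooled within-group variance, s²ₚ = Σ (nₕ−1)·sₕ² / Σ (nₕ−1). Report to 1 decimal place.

Degrees of freedom: 77 + 11 + 19 + 90 = 197.
Σ(nₕ−1)sₕ² = 77·3392964 + 11·1619510.76 + 19·20449 + 90·2923758.01 = 542599598.26.
s²ₚ = 542599598.26 / 197 = 2754312.682... → 2754312.7.

2754312.7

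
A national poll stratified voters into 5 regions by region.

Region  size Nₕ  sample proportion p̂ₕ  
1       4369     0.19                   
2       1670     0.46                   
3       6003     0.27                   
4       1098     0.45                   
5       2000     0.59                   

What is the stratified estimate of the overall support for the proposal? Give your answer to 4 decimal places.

0.3232

Wₕ = Nₕ/N with N = 15140: 0.2886, 0.1103, 0.3965, 0.0725, 0.1321.
p̂_st = 0.2886·0.19 + 0.1103·0.46 + 0.3965·0.27 + 0.0725·0.45 + 0.1321·0.59 ≈ 0.323198... → 0.3232.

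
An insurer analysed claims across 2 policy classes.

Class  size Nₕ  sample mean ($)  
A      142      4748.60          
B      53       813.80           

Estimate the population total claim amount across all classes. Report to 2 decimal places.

717432.60

Population total = Σ Nₕ·x̄ₕ (each stratum's size times its mean).
142·4748.60 + 53·813.80 = 674301.2 + 43131.4 = 717432.60.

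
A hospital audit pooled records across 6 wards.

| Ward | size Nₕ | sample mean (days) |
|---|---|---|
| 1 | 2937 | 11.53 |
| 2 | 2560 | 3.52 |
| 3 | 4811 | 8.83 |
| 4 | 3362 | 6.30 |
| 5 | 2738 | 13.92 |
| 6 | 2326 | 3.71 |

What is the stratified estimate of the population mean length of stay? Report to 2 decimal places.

8.18

N = 18734; weights Wₕ = Nₕ/N = (0.1568, 0.1366, 0.2568, 0.1795, 0.1462, 0.1242).
x̄_st = Σ Wₕ·x̄ₕ = 0.1568·11.53 + 0.1366·3.52 + 0.2568·8.83 + 0.1795·6.30 + 0.1462·13.92 + 0.1242·3.71 ≈ 8.1819...
→ 8.18.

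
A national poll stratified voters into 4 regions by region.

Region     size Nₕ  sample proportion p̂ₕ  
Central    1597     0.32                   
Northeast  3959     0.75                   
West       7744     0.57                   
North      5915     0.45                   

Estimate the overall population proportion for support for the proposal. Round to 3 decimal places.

0.549

N = 1597 + 3959 + 7744 + 5915 = 19215.
Overall proportion = Σ (Nₕ/N)·p̂ₕ.
Σ Nₕp̂ₕ = 511.04 + 2969.25 + 4414.08 + 2661.75 = 10556.12.
10556.12 / 19215 = 0.54937... → 0.549.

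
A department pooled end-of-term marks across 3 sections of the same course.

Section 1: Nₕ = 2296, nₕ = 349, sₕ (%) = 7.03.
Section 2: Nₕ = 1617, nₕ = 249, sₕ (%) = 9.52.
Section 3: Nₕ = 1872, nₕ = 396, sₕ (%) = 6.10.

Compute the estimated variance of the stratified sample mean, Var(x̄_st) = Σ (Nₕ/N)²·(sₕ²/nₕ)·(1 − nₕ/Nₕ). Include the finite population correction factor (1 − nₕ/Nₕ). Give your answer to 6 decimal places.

0.050732

N = 5785. Term for each stratum: Wₕ²sₕ²/nₕ·(1−nₕ/Nₕ).
Var(x̄_st) = 0.018915435 + 0.024058245 + 0.007758003 = 0.050731683 → 0.050732.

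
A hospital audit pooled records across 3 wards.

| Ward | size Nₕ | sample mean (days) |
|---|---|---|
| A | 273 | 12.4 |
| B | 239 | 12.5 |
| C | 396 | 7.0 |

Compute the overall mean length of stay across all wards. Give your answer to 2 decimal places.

N = 273 + 239 + 396 = 908.
Overall mean = Σ (Nₕ/N)·x̄ₕ — weight by population share, not a simple average.
Σ Nₕx̄ₕ = 273·12.4 + 239·12.5 + 396·7.0 = 3385.2 + 2987.5 + 2772 = 9144.7.
Divide by N: 9144.7 / 908 = 10.0713... → 10.07.

10.07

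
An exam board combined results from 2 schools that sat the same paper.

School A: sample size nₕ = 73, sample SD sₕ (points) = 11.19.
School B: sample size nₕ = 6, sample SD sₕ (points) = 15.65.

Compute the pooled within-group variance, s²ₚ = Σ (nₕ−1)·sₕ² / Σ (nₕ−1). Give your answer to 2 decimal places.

132.99

Degrees of freedom: 72 + 5 = 77.
Σ(nₕ−1)sₕ² = 72·125.2161 + 5·244.9225 = 10240.1717.
s²ₚ = 10240.1717 / 77 = 132.9892... → 132.99.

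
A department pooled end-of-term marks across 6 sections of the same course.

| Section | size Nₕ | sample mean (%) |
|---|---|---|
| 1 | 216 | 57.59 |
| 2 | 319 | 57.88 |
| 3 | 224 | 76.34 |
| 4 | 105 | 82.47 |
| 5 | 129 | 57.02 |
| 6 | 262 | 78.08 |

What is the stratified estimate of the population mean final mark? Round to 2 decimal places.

67.31

N = 1255; weights Wₕ = Nₕ/N = (0.1721, 0.2542, 0.1785, 0.0837, 0.1028, 0.2088).
x̄_st = Σ Wₕ·x̄ₕ = 0.1721·57.59 + 0.2542·57.88 + 0.1785·76.34 + 0.0837·82.47 + 0.1028·57.02 + 0.2088·78.08 ≈ 67.3109...
→ 67.31.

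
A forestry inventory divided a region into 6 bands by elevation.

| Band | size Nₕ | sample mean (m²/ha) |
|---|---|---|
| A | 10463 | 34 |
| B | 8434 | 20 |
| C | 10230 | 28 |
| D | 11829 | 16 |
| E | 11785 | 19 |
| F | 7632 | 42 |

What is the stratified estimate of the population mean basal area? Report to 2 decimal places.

N = 60373; weights Wₕ = Nₕ/N = (0.1733, 0.1397, 0.1694, 0.1959, 0.1952, 0.1264).
x̄_st = Σ Wₕ·x̄ₕ = 0.1733·34 + 0.1397·20 + 0.1694·28 + 0.1959·16 + 0.1952·19 + 0.1264·42 ≈ 25.5840...
→ 25.58.

25.58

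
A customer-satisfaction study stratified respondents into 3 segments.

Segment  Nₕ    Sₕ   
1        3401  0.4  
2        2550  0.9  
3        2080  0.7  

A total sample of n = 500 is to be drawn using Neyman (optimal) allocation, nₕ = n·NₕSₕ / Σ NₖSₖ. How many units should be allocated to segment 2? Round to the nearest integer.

224

Σ NₕSₕ = 3401·0.4 + 2550·0.9 + 2080·0.7 = 5111.4.
Share for 2: 2295/5111.4 = 0.44900.
n_2 = 500 × 0.44900 = 224.498... → 224.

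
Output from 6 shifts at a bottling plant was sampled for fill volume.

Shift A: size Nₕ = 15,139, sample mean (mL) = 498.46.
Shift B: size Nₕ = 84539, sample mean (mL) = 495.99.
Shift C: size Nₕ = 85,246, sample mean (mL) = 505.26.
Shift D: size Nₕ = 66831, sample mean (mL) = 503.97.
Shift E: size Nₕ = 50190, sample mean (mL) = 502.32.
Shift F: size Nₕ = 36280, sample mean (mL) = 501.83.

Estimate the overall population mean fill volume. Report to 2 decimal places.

501.58

N = 338225; weights Wₕ = Nₕ/N = (0.0448, 0.2499, 0.2520, 0.1976, 0.1484, 0.1073).
x̄_st = Σ Wₕ·x̄ₕ = 0.0448·498.46 + 0.2499·495.99 + 0.2520·505.26 + 0.1976·503.97 + 0.1484·502.32 + 0.1073·501.83 ≈ 501.5795...
→ 501.58.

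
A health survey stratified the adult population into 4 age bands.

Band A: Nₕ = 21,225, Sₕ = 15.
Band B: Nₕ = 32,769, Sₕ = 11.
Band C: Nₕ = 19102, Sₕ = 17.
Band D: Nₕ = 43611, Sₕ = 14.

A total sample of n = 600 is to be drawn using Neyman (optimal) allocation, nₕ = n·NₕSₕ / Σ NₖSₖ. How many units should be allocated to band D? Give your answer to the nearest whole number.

A: NₕSₕ = 21225·15 = 318375
B: NₕSₕ = 32769·11 = 360459
C: NₕSₕ = 19102·17 = 324734
D: NₕSₕ = 43611·14 = 610554
Σ NₕSₕ = 1614122.
n_D = 600·610554/1614122 = 226.955... → 227.

227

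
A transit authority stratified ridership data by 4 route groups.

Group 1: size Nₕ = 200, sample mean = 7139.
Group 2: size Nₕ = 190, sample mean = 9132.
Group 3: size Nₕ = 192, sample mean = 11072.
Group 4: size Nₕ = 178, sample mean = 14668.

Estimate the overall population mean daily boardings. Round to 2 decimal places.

10394.22

N = 760; weights Wₕ = Nₕ/N = (0.2632, 0.2500, 0.2526, 0.2342).
x̄_st = Σ Wₕ·x̄ₕ = 0.2632·7139 + 0.2500·9132 + 0.2526·11072 + 0.2342·14668 ≈ 10394.2211...
→ 10394.22.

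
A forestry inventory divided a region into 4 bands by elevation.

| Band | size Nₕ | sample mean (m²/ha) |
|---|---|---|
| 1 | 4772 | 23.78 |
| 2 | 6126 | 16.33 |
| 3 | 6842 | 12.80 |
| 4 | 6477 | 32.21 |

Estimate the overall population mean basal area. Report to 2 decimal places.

N = 24217; weights Wₕ = Nₕ/N = (0.1971, 0.2530, 0.2825, 0.2675).
x̄_st = Σ Wₕ·x̄ₕ = 0.1971·23.78 + 0.2530·16.33 + 0.2825·12.80 + 0.2675·32.21 ≈ 21.0479...
→ 21.05.

21.05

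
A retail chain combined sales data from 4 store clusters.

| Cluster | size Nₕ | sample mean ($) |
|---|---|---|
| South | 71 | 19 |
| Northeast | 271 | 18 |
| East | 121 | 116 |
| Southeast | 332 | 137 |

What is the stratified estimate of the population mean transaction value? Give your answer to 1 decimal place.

N = 71 + 271 + 121 + 332 = 795.
Overall mean = Σ (Nₕ/N)·x̄ₕ — weight by population share, not a simple average.
Σ Nₕx̄ₕ = 71·19 + 271·18 + 121·116 + 332·137 = 1349 + 4878 + 14036 + 45484 = 65747.
Divide by N: 65747 / 795 = 82.701... → 82.7.

82.7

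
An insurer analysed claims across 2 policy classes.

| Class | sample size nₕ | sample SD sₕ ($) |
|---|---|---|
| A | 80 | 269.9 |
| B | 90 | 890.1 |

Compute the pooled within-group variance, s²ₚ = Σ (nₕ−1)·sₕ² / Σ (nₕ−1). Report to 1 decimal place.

453973.7

A: (80−1)·269.9² = 79·72846.01 = 5754834.79
B: (90−1)·890.1² = 89·792278.01 = 70512742.89
Numerator = 76267577.68; denominator = Σ(nₕ−1) = 168.
s²ₚ = 76267577.68/168 = 453973.677... → 453973.7.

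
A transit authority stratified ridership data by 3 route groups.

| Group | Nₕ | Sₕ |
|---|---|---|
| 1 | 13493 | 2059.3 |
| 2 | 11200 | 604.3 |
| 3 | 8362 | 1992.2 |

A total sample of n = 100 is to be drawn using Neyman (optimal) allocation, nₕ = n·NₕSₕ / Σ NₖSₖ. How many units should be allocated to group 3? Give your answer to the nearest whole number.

1: NₕSₕ = 13493·2059.3 = 27786134.9
2: NₕSₕ = 11200·604.3 = 6768160
3: NₕSₕ = 8362·1992.2 = 16658776.4
Σ NₕSₕ = 51213071.3.
n_3 = 100·16658776.4/51213071.3 = 32.528... → 33.

33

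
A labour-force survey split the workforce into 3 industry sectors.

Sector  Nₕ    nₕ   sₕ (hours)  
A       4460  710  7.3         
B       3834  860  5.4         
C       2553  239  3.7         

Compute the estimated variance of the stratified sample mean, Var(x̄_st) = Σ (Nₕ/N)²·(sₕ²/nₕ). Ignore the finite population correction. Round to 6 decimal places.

N = 10847; Wₕ = Nₕ/N.
sector A: (4460/10847)²·7.3²/710 = 0.012689304
sector B: (3834/10847)²·5.4²/860 = 0.004236176
sector C: (2553/10847)²·3.7²/239 = 0.003173130
Sum = 0.020098611 → 0.020099.

0.020099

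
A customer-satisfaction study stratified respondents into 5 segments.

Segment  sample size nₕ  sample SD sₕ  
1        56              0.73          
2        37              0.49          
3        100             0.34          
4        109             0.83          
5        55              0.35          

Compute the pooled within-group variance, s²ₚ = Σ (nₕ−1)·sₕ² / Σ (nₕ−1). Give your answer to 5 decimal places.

Degrees of freedom: 55 + 36 + 99 + 108 + 54 = 352.
Σ(nₕ−1)sₕ² = 55·0.5329 + 36·0.2401 + 99·0.1156 + 108·0.6889 + 54·0.1225 = 130.4137.
s²ₚ = 130.4137 / 352 = 0.3704935... → 0.37049.

0.37049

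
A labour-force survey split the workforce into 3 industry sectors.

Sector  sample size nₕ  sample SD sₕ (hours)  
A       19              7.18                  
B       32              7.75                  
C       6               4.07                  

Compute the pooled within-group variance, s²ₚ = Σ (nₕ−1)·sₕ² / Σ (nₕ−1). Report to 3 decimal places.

53.198

A: (19−1)·7.18² = 18·51.5524 = 927.9432
B: (32−1)·7.75² = 31·60.0625 = 1861.9375
C: (6−1)·4.07² = 5·16.5649 = 82.8245
Numerator = 2872.7052; denominator = Σ(nₕ−1) = 54.
s²ₚ = 2872.7052/54 = 53.19824... → 53.198.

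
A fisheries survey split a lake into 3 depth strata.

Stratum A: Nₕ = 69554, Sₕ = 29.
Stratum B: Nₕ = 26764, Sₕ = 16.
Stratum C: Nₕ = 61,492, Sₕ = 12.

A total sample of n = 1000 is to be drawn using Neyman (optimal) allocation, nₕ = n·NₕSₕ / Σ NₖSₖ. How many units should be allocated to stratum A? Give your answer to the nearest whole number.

A: NₕSₕ = 69554·29 = 2017066
B: NₕSₕ = 26764·16 = 428224
C: NₕSₕ = 61492·12 = 737904
Σ NₕSₕ = 3183194.
n_A = 1000·2017066/3183194 = 633.661... → 634.

634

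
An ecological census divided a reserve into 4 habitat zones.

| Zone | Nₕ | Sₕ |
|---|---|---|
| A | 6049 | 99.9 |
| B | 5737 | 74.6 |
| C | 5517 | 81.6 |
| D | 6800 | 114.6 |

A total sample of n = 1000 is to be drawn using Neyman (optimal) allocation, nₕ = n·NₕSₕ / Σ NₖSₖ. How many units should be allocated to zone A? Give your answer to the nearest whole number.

267

Σ NₕSₕ = 6049·99.9 + 5737·74.6 + 5517·81.6 + 6800·114.6 = 2261742.5.
Share for A: 604295.1/2261742.5 = 0.26718.
n_A = 1000 × 0.26718 = 267.181... → 267.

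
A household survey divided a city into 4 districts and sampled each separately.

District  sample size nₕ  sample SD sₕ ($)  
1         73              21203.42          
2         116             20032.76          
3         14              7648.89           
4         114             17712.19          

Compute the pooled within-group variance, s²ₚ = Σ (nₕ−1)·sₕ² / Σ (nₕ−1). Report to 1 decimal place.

366556108.0

Degrees of freedom: 72 + 115 + 13 + 113 = 313.
Σ(nₕ−1)sₕ² = 72·449585019.6964 + 115·401311473.2176 + 13·58505518.2321 + 113·313721674.5961 = 114732061804.5414.
s²ₚ = 114732061804.5414 / 313 = 366556108.002... → 366556108.0.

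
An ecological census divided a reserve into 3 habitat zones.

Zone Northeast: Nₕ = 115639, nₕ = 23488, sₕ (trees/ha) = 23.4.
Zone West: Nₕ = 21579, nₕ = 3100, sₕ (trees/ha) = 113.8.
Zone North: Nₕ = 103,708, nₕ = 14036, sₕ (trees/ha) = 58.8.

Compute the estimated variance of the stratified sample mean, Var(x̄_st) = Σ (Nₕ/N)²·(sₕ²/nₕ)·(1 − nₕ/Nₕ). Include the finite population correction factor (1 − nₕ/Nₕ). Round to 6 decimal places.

0.072444

N = 240926. Term for each stratum: Wₕ²sₕ²/nₕ·(1−nₕ/Nₕ).
Var(x̄_st) = 0.004279793 + 0.028698901 + 0.039465087 = 0.072443781 → 0.072444.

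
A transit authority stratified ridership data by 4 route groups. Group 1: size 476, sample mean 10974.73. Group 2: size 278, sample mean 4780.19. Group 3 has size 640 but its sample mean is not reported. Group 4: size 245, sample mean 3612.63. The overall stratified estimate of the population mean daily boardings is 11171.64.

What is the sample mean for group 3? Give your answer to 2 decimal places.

16988.06

N = 476 + 278 + 640 + 245 = 1639.
Overall total = μ·N = 11171.64·1639 = 18310317.96.
Subtract the known strata: 476·10974.73 + 278·4780.19 + 245·3612.63 = 7437958.65.
Remaining total for group 3: 18310317.96 − 7437958.65 = 10872359.31.
Divide by its size: 10872359.31 / 640 = 16988.0614... → 16988.06.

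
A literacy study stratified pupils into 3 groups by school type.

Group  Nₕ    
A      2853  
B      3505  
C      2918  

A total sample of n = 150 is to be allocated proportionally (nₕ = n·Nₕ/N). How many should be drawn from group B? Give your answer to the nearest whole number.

57

N = 2853 + 3505 + 2918 = 9276.
n_B = 150·3505/9276 = 56.679... → 57.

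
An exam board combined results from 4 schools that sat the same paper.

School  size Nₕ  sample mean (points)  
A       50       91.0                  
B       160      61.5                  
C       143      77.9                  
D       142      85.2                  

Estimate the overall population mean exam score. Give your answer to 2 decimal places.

76.02

N = 50 + 160 + 143 + 142 = 495.
The stratified mean weights each stratum mean by its population share Nₕ/N.
Σ Nₕx̄ₕ = 50·91.0 + 160·61.5 + 143·77.9 + 142·85.2 = 4550 + 9840 + 11139.7 + 12098.4 = 37628.1.
Divide by N: 37628.1 / 495 = 76.0164... → 76.02.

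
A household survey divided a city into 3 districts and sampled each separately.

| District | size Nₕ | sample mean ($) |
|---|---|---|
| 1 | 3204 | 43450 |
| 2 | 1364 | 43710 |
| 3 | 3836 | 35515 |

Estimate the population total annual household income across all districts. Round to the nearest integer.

335069780

1: 3204·43450 = 139213800
2: 1364·43710 = 59620440
3: 3836·35515 = 136235540
τ̂ = Σ Nₕx̄ₕ = 335069780.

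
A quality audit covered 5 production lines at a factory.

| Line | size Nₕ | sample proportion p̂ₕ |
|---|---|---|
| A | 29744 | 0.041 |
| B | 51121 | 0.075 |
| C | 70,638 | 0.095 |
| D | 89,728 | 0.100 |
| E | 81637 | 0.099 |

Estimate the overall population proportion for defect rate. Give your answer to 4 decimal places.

0.0893

Wₕ = Nₕ/N with N = 322868: 0.0921, 0.1583, 0.2188, 0.2779, 0.2528.
p̂_st = 0.0921·0.041 + 0.1583·0.075 + 0.2188·0.095 + 0.2779·0.100 + 0.2528·0.099 ≈ 0.089260... → 0.0893.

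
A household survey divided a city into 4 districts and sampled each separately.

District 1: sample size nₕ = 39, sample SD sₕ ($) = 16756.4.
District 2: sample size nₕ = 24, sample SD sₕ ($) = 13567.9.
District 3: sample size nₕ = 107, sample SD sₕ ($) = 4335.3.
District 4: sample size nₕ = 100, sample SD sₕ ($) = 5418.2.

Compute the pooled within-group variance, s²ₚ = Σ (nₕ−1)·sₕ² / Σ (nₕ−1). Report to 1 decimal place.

1: (39−1)·16756.4² = 38·280776940.96 = 10669523756.48
2: (24−1)·13567.9² = 23·184087910.41 = 4234021939.43
3: (107−1)·4335.3² = 106·18794826.09 = 1992251565.54
4: (100−1)·5418.2² = 99·29356891.24 = 2906332232.76
Numerator = 19802129494.21; denominator = Σ(nₕ−1) = 266.
s²ₚ = 19802129494.21/266 = 74444095.843... → 74444095.8.

74444095.8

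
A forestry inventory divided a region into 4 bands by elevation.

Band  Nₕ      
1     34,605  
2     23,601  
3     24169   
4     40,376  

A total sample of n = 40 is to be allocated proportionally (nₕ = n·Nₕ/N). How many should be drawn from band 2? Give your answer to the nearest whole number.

Share of band 2 = 23601/122751 = 0.19227.
Allocate 40 × 0.19227 = 7.691... → 8.

8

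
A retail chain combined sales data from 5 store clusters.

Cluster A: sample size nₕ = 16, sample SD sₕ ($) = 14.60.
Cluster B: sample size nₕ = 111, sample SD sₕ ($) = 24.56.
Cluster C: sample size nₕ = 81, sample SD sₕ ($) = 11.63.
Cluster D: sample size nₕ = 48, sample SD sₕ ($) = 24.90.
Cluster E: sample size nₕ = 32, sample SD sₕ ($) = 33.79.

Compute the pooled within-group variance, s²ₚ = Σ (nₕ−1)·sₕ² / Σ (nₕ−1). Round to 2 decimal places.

Degrees of freedom: 15 + 110 + 80 + 47 + 31 = 283.
Σ(nₕ−1)sₕ² = 15·213.16 + 110·603.1936 + 80·135.2569 + 47·620.01 + 31·1141.7641 = 144904.4051.
s²ₚ = 144904.4051 / 283 = 512.0297 → 512.03.

512.03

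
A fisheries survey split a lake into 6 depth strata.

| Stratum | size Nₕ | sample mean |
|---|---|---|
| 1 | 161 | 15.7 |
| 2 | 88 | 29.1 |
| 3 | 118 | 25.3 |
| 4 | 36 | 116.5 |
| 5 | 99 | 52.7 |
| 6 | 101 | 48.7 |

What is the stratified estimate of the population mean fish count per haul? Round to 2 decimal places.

N = 603; weights Wₕ = Nₕ/N = (0.2670, 0.1459, 0.1957, 0.0597, 0.1642, 0.1675).
x̄_st = Σ Wₕ·x̄ₕ = 0.2670·15.7 + 0.1459·29.1 + 0.1957·25.3 + 0.0597·116.5 + 0.1642·52.7 + 0.1675·48.7 ≈ 37.1541...
→ 37.15.

37.15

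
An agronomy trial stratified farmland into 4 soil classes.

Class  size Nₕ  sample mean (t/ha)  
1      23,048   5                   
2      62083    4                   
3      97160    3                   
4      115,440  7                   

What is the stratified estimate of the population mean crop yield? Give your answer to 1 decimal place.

N = 297731; weights Wₕ = Nₕ/N = (0.0774, 0.2085, 0.3263, 0.3877).
x̄_st = Σ Wₕ·x̄ₕ = 0.0774·5 + 0.2085·4 + 0.3263·3 + 0.3877·7 ≈ 4.914...
→ 4.9.

4.9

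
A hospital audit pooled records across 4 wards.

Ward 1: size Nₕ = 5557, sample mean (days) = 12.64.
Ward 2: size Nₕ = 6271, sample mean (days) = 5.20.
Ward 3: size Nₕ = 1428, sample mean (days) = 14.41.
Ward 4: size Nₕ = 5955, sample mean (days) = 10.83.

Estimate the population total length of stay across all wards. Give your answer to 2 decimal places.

Population total = Σ Nₕ·x̄ₕ (each stratum's size times its mean).
5557·12.64 + 6271·5.20 + 1428·14.41 + 5955·10.83 = 70240.48 + 32609.2 + 20577.48 + 64492.65 = 187919.81.

187919.81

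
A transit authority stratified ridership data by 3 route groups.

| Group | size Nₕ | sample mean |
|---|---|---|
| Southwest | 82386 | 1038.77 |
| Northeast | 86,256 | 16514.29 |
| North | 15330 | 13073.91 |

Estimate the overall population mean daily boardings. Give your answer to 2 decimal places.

x̄_st = (Σ Nₕx̄ₕ) / (Σ Nₕ) = (82386·1038.77 + 86256·16514.29 + 15330·13073.91) / 183972
= 1710459743.76 / 183972 = 9297.3917... → 9297.39.

9297.39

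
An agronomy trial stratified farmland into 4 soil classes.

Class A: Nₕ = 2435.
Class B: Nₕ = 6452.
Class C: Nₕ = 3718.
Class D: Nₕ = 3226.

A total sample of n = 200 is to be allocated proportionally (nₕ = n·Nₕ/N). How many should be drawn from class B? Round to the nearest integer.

82

N = 2435 + 6452 + 3718 + 3226 = 15831.
n_B = 200·6452/15831 = 81.511... → 82.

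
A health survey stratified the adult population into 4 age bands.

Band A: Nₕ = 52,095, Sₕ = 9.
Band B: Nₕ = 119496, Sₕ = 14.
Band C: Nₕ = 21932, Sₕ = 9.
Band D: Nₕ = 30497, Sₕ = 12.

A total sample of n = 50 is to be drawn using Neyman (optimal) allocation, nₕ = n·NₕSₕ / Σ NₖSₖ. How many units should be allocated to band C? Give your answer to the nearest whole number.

4

A: NₕSₕ = 52095·9 = 468855
B: NₕSₕ = 119496·14 = 1672944
C: NₕSₕ = 21932·9 = 197388
D: NₕSₕ = 30497·12 = 365964
Σ NₕSₕ = 2705151.
n_C = 50·197388/2705151 = 3.648... → 4.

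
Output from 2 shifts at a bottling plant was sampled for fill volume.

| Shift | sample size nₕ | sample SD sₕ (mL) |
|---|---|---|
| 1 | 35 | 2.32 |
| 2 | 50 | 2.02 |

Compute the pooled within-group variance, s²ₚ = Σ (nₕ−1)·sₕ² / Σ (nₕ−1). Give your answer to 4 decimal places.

Degrees of freedom: 34 + 49 = 83.
Σ(nₕ−1)sₕ² = 34·5.3824 + 49·4.0804 = 382.9412.
s²ₚ = 382.9412 / 83 = 4.613749... → 4.6137.

4.6137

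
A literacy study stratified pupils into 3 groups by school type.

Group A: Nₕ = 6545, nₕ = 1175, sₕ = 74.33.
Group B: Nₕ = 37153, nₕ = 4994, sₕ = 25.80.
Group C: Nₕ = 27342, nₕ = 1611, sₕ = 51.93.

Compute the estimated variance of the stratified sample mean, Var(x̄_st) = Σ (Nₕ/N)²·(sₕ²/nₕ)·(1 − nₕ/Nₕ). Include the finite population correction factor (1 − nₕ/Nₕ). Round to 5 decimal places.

N = 71040; Wₕ = Nₕ/N.
group A: (6545/71040)²·74.33²/1175·(1 − 1175/6545) = 0.03274677
group B: (37153/71040)²·25.80²/4994·(1 − 4994/37153) = 0.03155596
group C: (27342/71040)²·51.93²/1611·(1 − 1611/27342) = 0.23335770
Sum = 0.29766043 → 0.29766.

0.29766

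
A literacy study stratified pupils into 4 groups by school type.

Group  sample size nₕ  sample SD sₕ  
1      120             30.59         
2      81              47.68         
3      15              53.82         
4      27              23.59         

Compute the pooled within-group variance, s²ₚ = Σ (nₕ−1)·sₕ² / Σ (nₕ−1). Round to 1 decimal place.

Degrees of freedom: 119 + 80 + 14 + 26 = 239.
Σ(nₕ−1)sₕ² = 119·935.7481 + 80·2273.3824 + 14·2896.5924 + 26·556.4881 = 348245.6001.
s²ₚ = 348245.6001 / 239 = 1457.095... → 1457.1.

1457.1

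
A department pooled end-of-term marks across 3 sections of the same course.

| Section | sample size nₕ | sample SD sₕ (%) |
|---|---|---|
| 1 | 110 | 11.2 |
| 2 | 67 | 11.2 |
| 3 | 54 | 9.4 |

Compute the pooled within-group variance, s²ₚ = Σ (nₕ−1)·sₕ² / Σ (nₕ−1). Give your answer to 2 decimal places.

Degrees of freedom: 109 + 66 + 53 = 228.
Σ(nₕ−1)sₕ² = 109·125.44 + 66·125.44 + 53·88.36 = 26635.08.
s²ₚ = 26635.08 / 228 = 116.8205... → 116.82.

116.82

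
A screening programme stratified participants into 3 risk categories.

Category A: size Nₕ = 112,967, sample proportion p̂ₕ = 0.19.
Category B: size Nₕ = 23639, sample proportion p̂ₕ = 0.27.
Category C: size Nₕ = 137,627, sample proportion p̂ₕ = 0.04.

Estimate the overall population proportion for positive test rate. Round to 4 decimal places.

0.1216

Wₕ = Nₕ/N with N = 274233: 0.4119, 0.0862, 0.5019.
p̂_st = 0.4119·0.19 + 0.0862·0.27 + 0.5019·0.04 ≈ 0.121617... → 0.1216.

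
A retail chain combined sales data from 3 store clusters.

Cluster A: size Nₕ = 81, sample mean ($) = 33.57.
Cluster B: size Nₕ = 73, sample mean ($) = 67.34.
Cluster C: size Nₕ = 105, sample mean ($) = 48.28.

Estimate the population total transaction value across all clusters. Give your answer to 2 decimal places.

A: 81·33.57 = 2719.17
B: 73·67.34 = 4915.82
C: 105·48.28 = 5069.4
τ̂ = Σ Nₕx̄ₕ = 12704.39.

12704.39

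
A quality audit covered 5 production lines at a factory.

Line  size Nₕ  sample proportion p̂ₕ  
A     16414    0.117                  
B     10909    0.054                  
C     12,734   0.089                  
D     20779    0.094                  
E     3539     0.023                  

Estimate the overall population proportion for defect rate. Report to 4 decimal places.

0.0882

N = 16414 + 10909 + 12734 + 20779 + 3539 = 64375.
Overall proportion = Σ (Nₕ/N)·p̂ₕ.
Σ Nₕp̂ₕ = 1920.438 + 589.086 + 1133.326 + 1953.226 + 81.397 = 5677.473.
5677.473 / 64375 = 0.088194... → 0.0882.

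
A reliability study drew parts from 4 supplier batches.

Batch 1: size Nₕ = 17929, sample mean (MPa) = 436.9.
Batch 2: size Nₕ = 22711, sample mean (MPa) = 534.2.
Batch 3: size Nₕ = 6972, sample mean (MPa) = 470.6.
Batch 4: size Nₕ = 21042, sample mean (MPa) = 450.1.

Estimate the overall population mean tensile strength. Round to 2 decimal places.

N = 68654; weights Wₕ = Nₕ/N = (0.2612, 0.3308, 0.1016, 0.3065).
x̄_st = Σ Wₕ·x̄ₕ = 0.2612·436.9 + 0.3308·534.2 + 0.1016·470.6 + 0.3065·450.1 ≈ 476.5552...
→ 476.56.

476.56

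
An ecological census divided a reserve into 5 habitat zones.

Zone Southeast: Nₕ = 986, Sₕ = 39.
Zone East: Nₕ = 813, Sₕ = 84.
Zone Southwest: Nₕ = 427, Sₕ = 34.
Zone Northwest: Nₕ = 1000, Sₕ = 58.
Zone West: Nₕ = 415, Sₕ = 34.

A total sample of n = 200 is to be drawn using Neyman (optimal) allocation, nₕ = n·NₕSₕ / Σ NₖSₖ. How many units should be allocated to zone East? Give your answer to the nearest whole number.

Southeast: NₕSₕ = 986·39 = 38454
East: NₕSₕ = 813·84 = 68292
Southwest: NₕSₕ = 427·34 = 14518
Northwest: NₕSₕ = 1000·58 = 58000
West: NₕSₕ = 415·34 = 14110
Σ NₕSₕ = 193374.
n_East = 200·68292/193374 = 70.632... → 71.

71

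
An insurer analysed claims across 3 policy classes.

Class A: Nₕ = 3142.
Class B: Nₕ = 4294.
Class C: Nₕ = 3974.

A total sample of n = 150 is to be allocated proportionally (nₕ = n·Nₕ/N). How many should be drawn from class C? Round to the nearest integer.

N = 3142 + 4294 + 3974 = 11410.
n_C = 150·3974/11410 = 52.244... → 52.

52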